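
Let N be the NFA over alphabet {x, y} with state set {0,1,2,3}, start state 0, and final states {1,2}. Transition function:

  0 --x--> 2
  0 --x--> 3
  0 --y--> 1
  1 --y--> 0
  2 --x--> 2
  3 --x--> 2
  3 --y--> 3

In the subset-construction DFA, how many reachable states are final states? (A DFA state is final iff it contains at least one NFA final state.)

Start state of the DFA: {0}.
{0} --x--> {2,3}  [new]
{0} --y--> {1}  [new]
{2,3} --x--> {2}  [new]
{2,3} --y--> {3}  [new]
{1} --x--> ∅  [new]
{1} --y--> {0}  [seen]
{2} --x--> {2}  [seen]
{2} --y--> ∅  [seen]
{3} --x--> {2}  [seen]
{3} --y--> {3}  [seen]
∅ --x--> ∅  [seen]
∅ --y--> ∅  [seen]
Reachable DFA states: {0}, {2,3}, {1}, {2}, {3}, ∅.
Accepting DFA states (contain an NFA accepting state): {2,3}, {1}, {2}.

3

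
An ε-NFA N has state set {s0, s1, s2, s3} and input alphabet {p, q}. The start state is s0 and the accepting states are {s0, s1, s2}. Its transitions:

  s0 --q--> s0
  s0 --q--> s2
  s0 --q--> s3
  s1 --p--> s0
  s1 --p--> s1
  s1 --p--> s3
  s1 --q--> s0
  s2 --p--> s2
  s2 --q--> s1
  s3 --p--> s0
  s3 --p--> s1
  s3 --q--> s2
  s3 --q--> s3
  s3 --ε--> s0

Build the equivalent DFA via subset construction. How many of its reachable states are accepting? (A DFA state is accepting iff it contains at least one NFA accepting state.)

4

Start state of the DFA: {s0} (ε-closure of the NFA start).
{s0} --p--> ∅  [new]
{s0} --q--> {s0, s2, s3}  [new]
∅ --p--> ∅  [seen]
∅ --q--> ∅  [seen]
{s0, s2, s3} --p--> {s0, s1, s2}  [new]
{s0, s2, s3} --q--> {s0, s1, s2, s3}  [new]
{s0, s1, s2} --p--> {s0, s1, s2, s3}  [seen]
{s0, s1, s2} --q--> {s0, s1, s2, s3}  [seen]
{s0, s1, s2, s3} --p--> {s0, s1, s2, s3}  [seen]
{s0, s1, s2, s3} --q--> {s0, s1, s2, s3}  [seen]
Reachable DFA states: {s0}, ∅, {s0, s2, s3}, {s0, s1, s2}, {s0, s1, s2, s3}.
Accepting DFA states (contain an NFA accepting state): {s0}, {s0, s2, s3}, {s0, s1, s2}, {s0, s1, s2, s3}.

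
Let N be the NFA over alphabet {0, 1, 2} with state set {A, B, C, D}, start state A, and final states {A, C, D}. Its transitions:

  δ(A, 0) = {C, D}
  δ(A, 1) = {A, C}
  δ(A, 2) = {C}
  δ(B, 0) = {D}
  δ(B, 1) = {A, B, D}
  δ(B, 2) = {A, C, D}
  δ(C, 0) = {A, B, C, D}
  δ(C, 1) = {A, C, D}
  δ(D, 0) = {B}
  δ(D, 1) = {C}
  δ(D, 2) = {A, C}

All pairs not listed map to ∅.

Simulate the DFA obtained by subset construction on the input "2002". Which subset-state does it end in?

{A, C, D}

Start: {A}.
δ(A,2) = {C}.
Union: {C}.
After 2: {C}.
δ(C,0) = {A, B, C, D}.
Union: {A, B, C, D}.
After 0: {A, B, C, D}.
δ(A,0) = {C, D}; δ(B,0) = {D}; δ(C,0) = {A, B, C, D}; δ(D,0) = {B}.
Union: {A, B, C, D}.
After 0: {A, B, C, D}.
δ(A,2) = {C}; δ(B,2) = {A, C, D}; δ(C,2) = ∅; δ(D,2) = {A, C}.
Union: {A, C, D}.
After 2: {A, C, D}.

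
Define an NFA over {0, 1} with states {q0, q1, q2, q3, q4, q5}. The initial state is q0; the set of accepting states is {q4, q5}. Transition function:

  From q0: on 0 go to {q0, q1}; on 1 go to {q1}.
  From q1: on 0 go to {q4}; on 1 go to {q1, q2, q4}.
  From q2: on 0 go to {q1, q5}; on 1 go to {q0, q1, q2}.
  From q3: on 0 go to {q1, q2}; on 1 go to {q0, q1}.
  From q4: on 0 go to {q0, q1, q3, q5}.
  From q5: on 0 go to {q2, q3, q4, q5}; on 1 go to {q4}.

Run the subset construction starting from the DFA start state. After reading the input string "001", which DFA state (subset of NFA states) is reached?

Start: {q0}.
δ(q0,0) = {q0, q1}.
Union: {q0, q1}.
After 0: {q0, q1}.
δ(q0,0) = {q0, q1}; δ(q1,0) = {q4}.
Union: {q0, q1, q4}.
After 0: {q0, q1, q4}.
δ(q0,1) = {q1}; δ(q1,1) = {q1, q2, q4}; δ(q4,1) = ∅.
Union: {q1, q2, q4}.
After 1: {q1, q2, q4}.

{q1, q2, q4}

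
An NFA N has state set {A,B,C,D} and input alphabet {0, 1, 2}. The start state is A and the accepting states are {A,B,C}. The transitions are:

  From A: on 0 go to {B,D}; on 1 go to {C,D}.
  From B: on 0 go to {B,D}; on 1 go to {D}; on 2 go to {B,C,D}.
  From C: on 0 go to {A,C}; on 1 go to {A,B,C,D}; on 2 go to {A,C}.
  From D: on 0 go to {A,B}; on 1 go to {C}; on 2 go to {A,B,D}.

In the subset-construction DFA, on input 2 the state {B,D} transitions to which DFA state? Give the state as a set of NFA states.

δ(B,2) = {B,C,D}; δ(D,2) = {A,B,D}.
Union: {A,B,C,D}.

{A,B,C,D}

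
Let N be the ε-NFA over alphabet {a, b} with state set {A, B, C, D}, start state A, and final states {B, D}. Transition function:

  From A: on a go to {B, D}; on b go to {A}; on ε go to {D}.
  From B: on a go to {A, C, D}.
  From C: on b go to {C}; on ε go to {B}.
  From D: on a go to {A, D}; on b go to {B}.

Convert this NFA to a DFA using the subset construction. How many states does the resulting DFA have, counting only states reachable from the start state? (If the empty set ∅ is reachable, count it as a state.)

3

Start state of the DFA: {A, D} (ε-closure of the NFA start).
{A, D} --a--> {A, B, D}  [new]
{A, D} --b--> {A, B, D}  [seen]
{A, B, D} --a--> {A, B, C, D}  [new]
{A, B, D} --b--> {A, B, D}  [seen]
{A, B, C, D} --a--> {A, B, C, D}  [seen]
{A, B, C, D} --b--> {A, B, C, D}  [seen]
Reachable DFA states: {A, D}, {A, B, D}, {A, B, C, D}.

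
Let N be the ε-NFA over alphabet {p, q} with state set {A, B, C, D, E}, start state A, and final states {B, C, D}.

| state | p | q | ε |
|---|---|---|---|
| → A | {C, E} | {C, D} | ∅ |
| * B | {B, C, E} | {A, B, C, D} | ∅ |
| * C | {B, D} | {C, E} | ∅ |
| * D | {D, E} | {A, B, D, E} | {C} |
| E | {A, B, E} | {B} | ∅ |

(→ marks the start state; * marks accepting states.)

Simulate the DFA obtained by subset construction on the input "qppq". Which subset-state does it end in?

Start: {A}.
δ(A,q) = {C, D}.
Union: {C, D}.
After q: {C, D}.
δ(C,p) = {B, D}; δ(D,p) = {D, E}.
Union: {B, D, E}.
ε-closure gives {B, C, D, E}.
After p: {B, C, D, E}.
δ(B,p) = {B, C, E}; δ(C,p) = {B, D}; δ(D,p) = {D, E}; δ(E,p) = {A, B, E}.
Union: {A, B, C, D, E}.
After p: {A, B, C, D, E}.
δ(A,q) = {C, D}; δ(B,q) = {A, B, C, D}; δ(C,q) = {C, E}; δ(D,q) = {A, B, D, E}; δ(E,q) = {B}.
Union: {A, B, C, D, E}.
After q: {A, B, C, D, E}.

{A, B, C, D, E}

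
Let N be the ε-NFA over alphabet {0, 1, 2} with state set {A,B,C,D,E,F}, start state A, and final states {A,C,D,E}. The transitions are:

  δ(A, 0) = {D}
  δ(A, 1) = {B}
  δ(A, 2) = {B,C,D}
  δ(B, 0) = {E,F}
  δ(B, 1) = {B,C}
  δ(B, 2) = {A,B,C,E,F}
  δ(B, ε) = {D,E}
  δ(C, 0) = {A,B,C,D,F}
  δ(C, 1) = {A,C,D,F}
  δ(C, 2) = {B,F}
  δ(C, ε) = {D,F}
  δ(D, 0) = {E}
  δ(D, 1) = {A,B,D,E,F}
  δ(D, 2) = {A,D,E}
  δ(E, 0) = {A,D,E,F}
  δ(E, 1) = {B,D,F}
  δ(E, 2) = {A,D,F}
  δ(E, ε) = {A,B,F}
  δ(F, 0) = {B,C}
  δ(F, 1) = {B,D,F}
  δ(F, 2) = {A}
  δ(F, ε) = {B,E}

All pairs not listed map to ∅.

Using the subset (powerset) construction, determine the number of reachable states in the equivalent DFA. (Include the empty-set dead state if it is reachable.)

4

Start state of the DFA: {A} (ε-closure of the NFA start).
{A} --0--> {D}  [new]
{A} --1--> {A,B,D,E,F}  [new]
{A} --2--> {A,B,C,D,E,F}  [new]
{D} --0--> {A,B,D,E,F}  [seen]
{D} --1--> {A,B,D,E,F}  [seen]
{D} --2--> {A,B,D,E,F}  [seen]
{A,B,D,E,F} --0--> {A,B,C,D,E,F}  [seen]
{A,B,D,E,F} --1--> {A,B,C,D,E,F}  [seen]
{A,B,D,E,F} --2--> {A,B,C,D,E,F}  [seen]
{A,B,C,D,E,F} --0--> {A,B,C,D,E,F}  [seen]
{A,B,C,D,E,F} --1--> {A,B,C,D,E,F}  [seen]
{A,B,C,D,E,F} --2--> {A,B,C,D,E,F}  [seen]
Reachable DFA states: {A}, {D}, {A,B,D,E,F}, {A,B,C,D,E,F}.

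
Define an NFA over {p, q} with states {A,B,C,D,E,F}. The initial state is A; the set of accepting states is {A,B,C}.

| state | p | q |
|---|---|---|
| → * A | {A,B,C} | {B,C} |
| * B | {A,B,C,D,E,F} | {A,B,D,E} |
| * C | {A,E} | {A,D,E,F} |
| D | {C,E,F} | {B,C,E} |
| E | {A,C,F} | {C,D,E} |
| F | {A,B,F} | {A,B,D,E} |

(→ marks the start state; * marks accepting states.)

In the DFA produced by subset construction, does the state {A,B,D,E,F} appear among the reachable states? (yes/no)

yes

Start state of the DFA: {A}.
{A} --p--> {A,B,C}  [new]
{A} --q--> {B,C}  [new]
{A,B,C} --p--> {A,B,C,D,E,F}  [new]
{A,B,C} --q--> {A,B,C,D,E,F}  [seen]
{B,C} --p--> {A,B,C,D,E,F}  [seen]
{B,C} --q--> {A,B,D,E,F}  [new]
{A,B,C,D,E,F} --p--> {A,B,C,D,E,F}  [seen]
{A,B,C,D,E,F} --q--> {A,B,C,D,E,F}  [seen]
{A,B,D,E,F} --p--> {A,B,C,D,E,F}  [seen]
{A,B,D,E,F} --q--> {A,B,C,D,E}  [new]
{A,B,C,D,E} --p--> {A,B,C,D,E,F}  [seen]
{A,B,C,D,E} --q--> {A,B,C,D,E,F}  [seen]
Reachable DFA states: {A}, {A,B,C}, {B,C}, {A,B,C,D,E,F}, {A,B,D,E,F}, {A,B,C,D,E}.
{A,B,D,E,F} is among them.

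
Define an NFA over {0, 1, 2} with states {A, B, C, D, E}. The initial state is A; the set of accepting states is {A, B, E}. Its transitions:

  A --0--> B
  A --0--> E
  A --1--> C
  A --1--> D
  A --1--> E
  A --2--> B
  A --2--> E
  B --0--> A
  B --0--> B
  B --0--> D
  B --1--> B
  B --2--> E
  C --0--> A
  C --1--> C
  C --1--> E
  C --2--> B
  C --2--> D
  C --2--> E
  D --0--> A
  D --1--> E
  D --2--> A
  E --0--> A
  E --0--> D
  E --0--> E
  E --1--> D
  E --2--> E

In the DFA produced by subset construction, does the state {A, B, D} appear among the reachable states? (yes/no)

yes

Start state of the DFA: {A}.
{A} --0--> {B, E}  [new]
{A} --1--> {C, D, E}  [new]
{A} --2--> {B, E}  [seen]
{B, E} --0--> {A, B, D, E}  [new]
{B, E} --1--> {B, D}  [new]
{B, E} --2--> {E}  [new]
{C, D, E} --0--> {A, D, E}  [new]
{C, D, E} --1--> {C, D, E}  [seen]
{C, D, E} --2--> {A, B, D, E}  [seen]
{A, B, D, E} --0--> {A, B, D, E}  [seen]
{A, B, D, E} --1--> {B, C, D, E}  [new]
{A, B, D, E} --2--> {A, B, E}  [new]
{B, D} --0--> {A, B, D}  [new]
{B, D} --1--> {B, E}  [seen]
{B, D} --2--> {A, E}  [new]
{E} --0--> {A, D, E}  [seen]
{E} --1--> {D}  [new]
{E} --2--> {E}  [seen]
{A, D, E} --0--> {A, B, D, E}  [seen]
{A, D, E} --1--> {C, D, E}  [seen]
{A, D, E} --2--> {A, B, E}  [seen]
{B, C, D, E} --0--> {A, B, D, E}  [seen]
{B, C, D, E} --1--> {B, C, D, E}  [seen]
{B, C, D, E} --2--> {A, B, D, E}  [seen]
{A, B, E} --0--> {A, B, D, E}  [seen]
{A, B, E} --1--> {B, C, D, E}  [seen]
{A, B, E} --2--> {B, E}  [seen]
{A, B, D} --0--> {A, B, D, E}  [seen]
{A, B, D} --1--> {B, C, D, E}  [seen]
{A, B, D} --2--> {A, B, E}  [seen]
{A, E} --0--> {A, B, D, E}  [seen]
{A, E} --1--> {C, D, E}  [seen]
{A, E} --2--> {B, E}  [seen]
{D} --0--> {A}  [seen]
{D} --1--> {E}  [seen]
{D} --2--> {A}  [seen]
Reachable DFA states: {A}, {B, E}, {C, D, E}, {A, B, D, E}, {B, D}, {E}, {A, D, E}, {B, C, D, E}, {A, B, E}, {A, B, D}, {A, E}, {D}.
{A, B, D} is among them.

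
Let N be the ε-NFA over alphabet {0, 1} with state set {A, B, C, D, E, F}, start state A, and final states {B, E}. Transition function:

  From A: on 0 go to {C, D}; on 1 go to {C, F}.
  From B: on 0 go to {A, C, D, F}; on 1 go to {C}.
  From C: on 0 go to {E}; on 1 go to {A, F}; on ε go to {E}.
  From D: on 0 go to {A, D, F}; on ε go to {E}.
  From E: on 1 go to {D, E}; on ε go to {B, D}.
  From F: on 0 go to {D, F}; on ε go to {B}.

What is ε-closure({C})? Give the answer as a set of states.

Begin with {C}.
C →ε {E}; add E.
E →ε {B, D}; add B, D.
ε-closure = {B, C, D, E}.

{B, C, D, E}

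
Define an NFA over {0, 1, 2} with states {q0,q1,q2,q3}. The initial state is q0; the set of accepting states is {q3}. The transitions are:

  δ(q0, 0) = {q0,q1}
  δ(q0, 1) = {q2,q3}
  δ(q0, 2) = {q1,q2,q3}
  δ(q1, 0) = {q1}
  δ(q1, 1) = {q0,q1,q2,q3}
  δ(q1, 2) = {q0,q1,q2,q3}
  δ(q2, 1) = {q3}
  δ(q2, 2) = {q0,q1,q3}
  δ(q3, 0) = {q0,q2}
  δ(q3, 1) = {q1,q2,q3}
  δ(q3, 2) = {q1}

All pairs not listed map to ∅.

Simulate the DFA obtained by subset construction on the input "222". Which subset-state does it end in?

{q0,q1,q2,q3}

Start: {q0}.
δ(q0,2) = {q1,q2,q3}.
Union: {q1,q2,q3}.
After 2: {q1,q2,q3}.
δ(q1,2) = {q0,q1,q2,q3}; δ(q2,2) = {q0,q1,q3}; δ(q3,2) = {q1}.
Union: {q0,q1,q2,q3}.
After 2: {q0,q1,q2,q3}.
δ(q0,2) = {q1,q2,q3}; δ(q1,2) = {q0,q1,q2,q3}; δ(q2,2) = {q0,q1,q3}; δ(q3,2) = {q1}.
Union: {q0,q1,q2,q3}.
After 2: {q0,q1,q2,q3}.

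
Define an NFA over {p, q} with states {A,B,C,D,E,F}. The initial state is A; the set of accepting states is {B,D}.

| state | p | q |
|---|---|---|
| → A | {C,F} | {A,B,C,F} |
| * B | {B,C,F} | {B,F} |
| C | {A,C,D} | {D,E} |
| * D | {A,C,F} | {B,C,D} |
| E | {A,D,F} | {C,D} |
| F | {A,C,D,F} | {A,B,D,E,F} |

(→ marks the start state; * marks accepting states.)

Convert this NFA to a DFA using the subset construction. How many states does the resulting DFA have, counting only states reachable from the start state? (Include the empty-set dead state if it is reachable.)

Start state of the DFA: {A}.
{A} --p--> {C,F}  [new]
{A} --q--> {A,B,C,F}  [new]
{C,F} --p--> {A,C,D,F}  [new]
{C,F} --q--> {A,B,D,E,F}  [new]
{A,B,C,F} --p--> {A,B,C,D,F}  [new]
{A,B,C,F} --q--> {A,B,C,D,E,F}  [new]
{A,C,D,F} --p--> {A,C,D,F}  [seen]
{A,C,D,F} --q--> {A,B,C,D,E,F}  [seen]
{A,B,D,E,F} --p--> {A,B,C,D,F}  [seen]
{A,B,D,E,F} --q--> {A,B,C,D,E,F}  [seen]
{A,B,C,D,F} --p--> {A,B,C,D,F}  [seen]
{A,B,C,D,F} --q--> {A,B,C,D,E,F}  [seen]
{A,B,C,D,E,F} --p--> {A,B,C,D,F}  [seen]
{A,B,C,D,E,F} --q--> {A,B,C,D,E,F}  [seen]
Reachable DFA states: {A}, {C,F}, {A,B,C,F}, {A,C,D,F}, {A,B,D,E,F}, {A,B,C,D,F}, {A,B,C,D,E,F}.

7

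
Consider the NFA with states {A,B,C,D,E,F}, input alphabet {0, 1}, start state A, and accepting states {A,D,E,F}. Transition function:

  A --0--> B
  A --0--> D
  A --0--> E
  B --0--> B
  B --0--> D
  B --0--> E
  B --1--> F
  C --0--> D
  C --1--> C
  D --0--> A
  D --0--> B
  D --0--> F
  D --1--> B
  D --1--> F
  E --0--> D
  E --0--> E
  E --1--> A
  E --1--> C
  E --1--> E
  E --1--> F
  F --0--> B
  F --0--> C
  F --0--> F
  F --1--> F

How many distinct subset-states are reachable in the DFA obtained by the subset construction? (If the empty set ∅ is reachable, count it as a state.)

8

Start state of the DFA: {A}.
{A} --0--> {B,D,E}  [new]
{A} --1--> ∅  [new]
{B,D,E} --0--> {A,B,D,E,F}  [new]
{B,D,E} --1--> {A,B,C,E,F}  [new]
∅ --0--> ∅  [seen]
∅ --1--> ∅  [seen]
{A,B,D,E,F} --0--> {A,B,C,D,E,F}  [new]
{A,B,D,E,F} --1--> {A,B,C,E,F}  [seen]
{A,B,C,E,F} --0--> {B,C,D,E,F}  [new]
{A,B,C,E,F} --1--> {A,C,E,F}  [new]
{A,B,C,D,E,F} --0--> {A,B,C,D,E,F}  [seen]
{A,B,C,D,E,F} --1--> {A,B,C,E,F}  [seen]
{B,C,D,E,F} --0--> {A,B,C,D,E,F}  [seen]
{B,C,D,E,F} --1--> {A,B,C,E,F}  [seen]
{A,C,E,F} --0--> {B,C,D,E,F}  [seen]
{A,C,E,F} --1--> {A,C,E,F}  [seen]
Reachable DFA states: {A}, {B,D,E}, ∅, {A,B,D,E,F}, {A,B,C,E,F}, {A,B,C,D,E,F}, {B,C,D,E,F}, {A,C,E,F}.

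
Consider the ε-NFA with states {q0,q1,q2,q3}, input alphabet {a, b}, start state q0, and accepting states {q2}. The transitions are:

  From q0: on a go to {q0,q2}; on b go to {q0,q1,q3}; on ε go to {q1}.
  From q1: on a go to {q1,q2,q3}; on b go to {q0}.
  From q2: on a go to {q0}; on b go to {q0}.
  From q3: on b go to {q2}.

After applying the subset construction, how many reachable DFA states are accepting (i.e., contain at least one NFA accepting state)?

Start state of the DFA: {q0,q1} (ε-closure of the NFA start).
{q0,q1} --a--> {q0,q1,q2,q3}  [new]
{q0,q1} --b--> {q0,q1,q3}  [new]
{q0,q1,q2,q3} --a--> {q0,q1,q2,q3}  [seen]
{q0,q1,q2,q3} --b--> {q0,q1,q2,q3}  [seen]
{q0,q1,q3} --a--> {q0,q1,q2,q3}  [seen]
{q0,q1,q3} --b--> {q0,q1,q2,q3}  [seen]
Reachable DFA states: {q0,q1}, {q0,q1,q2,q3}, {q0,q1,q3}.
Accepting DFA states (contain an NFA accepting state): {q0,q1,q2,q3}.

1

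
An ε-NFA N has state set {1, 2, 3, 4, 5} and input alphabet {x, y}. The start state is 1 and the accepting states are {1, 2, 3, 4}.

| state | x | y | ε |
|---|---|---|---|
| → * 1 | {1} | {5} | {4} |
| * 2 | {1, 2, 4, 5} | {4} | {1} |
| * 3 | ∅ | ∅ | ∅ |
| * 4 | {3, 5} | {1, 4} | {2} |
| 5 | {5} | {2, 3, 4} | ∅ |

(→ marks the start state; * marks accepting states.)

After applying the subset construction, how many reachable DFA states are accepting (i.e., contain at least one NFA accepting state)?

3

Start state of the DFA: {1, 2, 4} (ε-closure of the NFA start).
{1, 2, 4} --x--> {1, 2, 3, 4, 5}  [new]
{1, 2, 4} --y--> {1, 2, 4, 5}  [new]
{1, 2, 3, 4, 5} --x--> {1, 2, 3, 4, 5}  [seen]
{1, 2, 3, 4, 5} --y--> {1, 2, 3, 4, 5}  [seen]
{1, 2, 4, 5} --x--> {1, 2, 3, 4, 5}  [seen]
{1, 2, 4, 5} --y--> {1, 2, 3, 4, 5}  [seen]
Reachable DFA states: {1, 2, 4}, {1, 2, 3, 4, 5}, {1, 2, 4, 5}.
Accepting DFA states (contain an NFA accepting state): {1, 2, 4}, {1, 2, 3, 4, 5}, {1, 2, 4, 5}.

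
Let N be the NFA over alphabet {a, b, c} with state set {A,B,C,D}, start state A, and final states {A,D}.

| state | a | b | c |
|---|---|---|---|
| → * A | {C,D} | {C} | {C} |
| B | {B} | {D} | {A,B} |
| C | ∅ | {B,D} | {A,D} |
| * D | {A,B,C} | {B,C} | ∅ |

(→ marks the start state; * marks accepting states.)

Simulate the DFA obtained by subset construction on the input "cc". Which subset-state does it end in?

{A,D}

Start: {A}.
δ(A,c) = {C}.
Union: {C}.
After c: {C}.
δ(C,c) = {A,D}.
Union: {A,D}.
After c: {A,D}.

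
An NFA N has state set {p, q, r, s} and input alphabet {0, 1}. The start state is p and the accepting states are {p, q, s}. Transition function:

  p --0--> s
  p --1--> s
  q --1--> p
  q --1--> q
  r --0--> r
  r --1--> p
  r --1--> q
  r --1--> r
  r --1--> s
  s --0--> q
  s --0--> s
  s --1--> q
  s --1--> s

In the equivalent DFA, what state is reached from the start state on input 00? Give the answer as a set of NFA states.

{q, s}

Start: {p}.
δ(p,0) = {s}.
Union: {s}.
After 0: {s}.
δ(s,0) = {q, s}.
Union: {q, s}.
After 0: {q, s}.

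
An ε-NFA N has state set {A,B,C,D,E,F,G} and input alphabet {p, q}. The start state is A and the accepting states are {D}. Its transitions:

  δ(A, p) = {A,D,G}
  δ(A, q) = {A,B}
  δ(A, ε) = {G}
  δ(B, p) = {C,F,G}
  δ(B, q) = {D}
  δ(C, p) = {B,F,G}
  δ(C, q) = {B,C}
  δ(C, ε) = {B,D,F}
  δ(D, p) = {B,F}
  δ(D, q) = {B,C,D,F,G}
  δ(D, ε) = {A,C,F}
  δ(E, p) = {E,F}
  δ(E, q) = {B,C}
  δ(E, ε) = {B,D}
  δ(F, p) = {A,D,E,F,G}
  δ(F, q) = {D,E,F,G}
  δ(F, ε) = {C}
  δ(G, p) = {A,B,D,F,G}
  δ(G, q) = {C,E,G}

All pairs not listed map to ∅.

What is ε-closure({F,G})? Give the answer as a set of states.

{A,B,C,D,F,G}

Begin with {F,G}.
F →ε {C}; add C.
C →ε {B,D,F}; add B, D.
D →ε {A,C,F}; add A.
ε-closure = {A,B,C,D,F,G}.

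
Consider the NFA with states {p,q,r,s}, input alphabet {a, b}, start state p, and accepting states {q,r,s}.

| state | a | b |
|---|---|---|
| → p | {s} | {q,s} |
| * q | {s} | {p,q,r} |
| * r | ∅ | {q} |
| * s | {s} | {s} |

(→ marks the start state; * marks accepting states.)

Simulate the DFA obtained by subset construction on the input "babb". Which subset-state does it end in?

{s}

Start: {p}.
δ(p,b) = {q,s}.
Union: {q,s}.
After b: {q,s}.
δ(q,a) = {s}; δ(s,a) = {s}.
Union: {s}.
After a: {s}.
δ(s,b) = {s}.
Union: {s}.
After b: {s}.
δ(s,b) = {s}.
Union: {s}.
After b: {s}.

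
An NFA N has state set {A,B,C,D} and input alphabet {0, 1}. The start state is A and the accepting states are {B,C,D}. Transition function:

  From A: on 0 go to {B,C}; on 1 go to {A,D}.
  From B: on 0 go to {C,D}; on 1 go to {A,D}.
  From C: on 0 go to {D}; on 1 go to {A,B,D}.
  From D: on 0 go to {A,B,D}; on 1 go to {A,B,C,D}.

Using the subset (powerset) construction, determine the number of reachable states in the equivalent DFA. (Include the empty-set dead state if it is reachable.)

6

Start state of the DFA: {A}.
{A} --0--> {B,C}  [new]
{A} --1--> {A,D}  [new]
{B,C} --0--> {C,D}  [new]
{B,C} --1--> {A,B,D}  [new]
{A,D} --0--> {A,B,C,D}  [new]
{A,D} --1--> {A,B,C,D}  [seen]
{C,D} --0--> {A,B,D}  [seen]
{C,D} --1--> {A,B,C,D}  [seen]
{A,B,D} --0--> {A,B,C,D}  [seen]
{A,B,D} --1--> {A,B,C,D}  [seen]
{A,B,C,D} --0--> {A,B,C,D}  [seen]
{A,B,C,D} --1--> {A,B,C,D}  [seen]
Reachable DFA states: {A}, {B,C}, {A,D}, {C,D}, {A,B,D}, {A,B,C,D}.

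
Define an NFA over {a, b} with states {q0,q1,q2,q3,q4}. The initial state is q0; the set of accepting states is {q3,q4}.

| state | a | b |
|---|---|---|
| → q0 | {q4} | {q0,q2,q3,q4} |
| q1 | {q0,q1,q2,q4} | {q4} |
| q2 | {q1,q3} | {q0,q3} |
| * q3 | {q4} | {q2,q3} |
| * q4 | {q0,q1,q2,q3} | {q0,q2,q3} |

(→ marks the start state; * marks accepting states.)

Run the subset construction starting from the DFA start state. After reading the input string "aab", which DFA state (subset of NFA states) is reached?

{q0,q2,q3,q4}

Start: {q0}.
δ(q0,a) = {q4}.
Union: {q4}.
After a: {q4}.
δ(q4,a) = {q0,q1,q2,q3}.
Union: {q0,q1,q2,q3}.
After a: {q0,q1,q2,q3}.
δ(q0,b) = {q0,q2,q3,q4}; δ(q1,b) = {q4}; δ(q2,b) = {q0,q3}; δ(q3,b) = {q2,q3}.
Union: {q0,q2,q3,q4}.
After b: {q0,q2,q3,q4}.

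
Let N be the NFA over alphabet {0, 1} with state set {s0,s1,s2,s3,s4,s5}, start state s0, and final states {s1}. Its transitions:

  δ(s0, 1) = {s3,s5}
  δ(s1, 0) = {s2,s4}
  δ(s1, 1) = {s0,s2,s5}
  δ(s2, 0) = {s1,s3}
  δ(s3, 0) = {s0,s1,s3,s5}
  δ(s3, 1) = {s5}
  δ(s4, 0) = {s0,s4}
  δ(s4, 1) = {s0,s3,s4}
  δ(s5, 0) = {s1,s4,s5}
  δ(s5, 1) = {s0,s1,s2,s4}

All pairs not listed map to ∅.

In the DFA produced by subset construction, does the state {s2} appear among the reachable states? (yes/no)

Start state of the DFA: {s0}.
{s0} --0--> ∅  [new]
{s0} --1--> {s3,s5}  [new]
∅ --0--> ∅  [seen]
∅ --1--> ∅  [seen]
{s3,s5} --0--> {s0,s1,s3,s4,s5}  [new]
{s3,s5} --1--> {s0,s1,s2,s4,s5}  [new]
{s0,s1,s3,s4,s5} --0--> {s0,s1,s2,s3,s4,s5}  [new]
{s0,s1,s3,s4,s5} --1--> {s0,s1,s2,s3,s4,s5}  [seen]
{s0,s1,s2,s4,s5} --0--> {s0,s1,s2,s3,s4,s5}  [seen]
{s0,s1,s2,s4,s5} --1--> {s0,s1,s2,s3,s4,s5}  [seen]
{s0,s1,s2,s3,s4,s5} --0--> {s0,s1,s2,s3,s4,s5}  [seen]
{s0,s1,s2,s3,s4,s5} --1--> {s0,s1,s2,s3,s4,s5}  [seen]
Reachable DFA states: {s0}, ∅, {s3,s5}, {s0,s1,s3,s4,s5}, {s0,s1,s2,s4,s5}, {s0,s1,s2,s3,s4,s5}.
{s2} is not among them.

no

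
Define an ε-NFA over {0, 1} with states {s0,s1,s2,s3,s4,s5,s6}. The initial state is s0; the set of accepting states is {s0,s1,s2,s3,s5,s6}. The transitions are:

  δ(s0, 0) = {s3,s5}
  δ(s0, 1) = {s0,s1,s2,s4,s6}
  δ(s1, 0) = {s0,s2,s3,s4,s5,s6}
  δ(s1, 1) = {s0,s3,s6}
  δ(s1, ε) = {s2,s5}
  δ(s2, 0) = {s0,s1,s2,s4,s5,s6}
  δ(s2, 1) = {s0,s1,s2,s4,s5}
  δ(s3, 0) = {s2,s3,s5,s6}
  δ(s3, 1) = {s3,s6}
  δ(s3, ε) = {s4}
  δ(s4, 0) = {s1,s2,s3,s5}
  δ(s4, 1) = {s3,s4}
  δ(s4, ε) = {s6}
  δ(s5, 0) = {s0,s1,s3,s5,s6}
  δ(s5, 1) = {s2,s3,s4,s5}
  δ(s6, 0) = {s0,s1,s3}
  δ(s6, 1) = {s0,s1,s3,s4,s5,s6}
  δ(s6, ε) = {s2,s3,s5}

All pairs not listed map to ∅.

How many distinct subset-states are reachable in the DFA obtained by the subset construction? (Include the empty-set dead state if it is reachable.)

Start state of the DFA: {s0} (ε-closure of the NFA start).
{s0} --0--> {s2,s3,s4,s5,s6}  [new]
{s0} --1--> {s0,s1,s2,s3,s4,s5,s6}  [new]
{s2,s3,s4,s5,s6} --0--> {s0,s1,s2,s3,s4,s5,s6}  [seen]
{s2,s3,s4,s5,s6} --1--> {s0,s1,s2,s3,s4,s5,s6}  [seen]
{s0,s1,s2,s3,s4,s5,s6} --0--> {s0,s1,s2,s3,s4,s5,s6}  [seen]
{s0,s1,s2,s3,s4,s5,s6} --1--> {s0,s1,s2,s3,s4,s5,s6}  [seen]
Reachable DFA states: {s0}, {s2,s3,s4,s5,s6}, {s0,s1,s2,s3,s4,s5,s6}.

3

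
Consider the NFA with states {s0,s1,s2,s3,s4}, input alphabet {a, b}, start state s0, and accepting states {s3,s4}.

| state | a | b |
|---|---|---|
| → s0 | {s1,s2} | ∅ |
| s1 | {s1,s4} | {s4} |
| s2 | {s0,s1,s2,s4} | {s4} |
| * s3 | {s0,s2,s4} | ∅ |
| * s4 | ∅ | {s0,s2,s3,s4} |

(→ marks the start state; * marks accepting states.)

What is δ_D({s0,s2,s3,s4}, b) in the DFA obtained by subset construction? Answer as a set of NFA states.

δ(s0,b) = ∅; δ(s2,b) = {s4}; δ(s3,b) = ∅; δ(s4,b) = {s0,s2,s3,s4}.
Union: {s0,s2,s3,s4}.

{s0,s2,s3,s4}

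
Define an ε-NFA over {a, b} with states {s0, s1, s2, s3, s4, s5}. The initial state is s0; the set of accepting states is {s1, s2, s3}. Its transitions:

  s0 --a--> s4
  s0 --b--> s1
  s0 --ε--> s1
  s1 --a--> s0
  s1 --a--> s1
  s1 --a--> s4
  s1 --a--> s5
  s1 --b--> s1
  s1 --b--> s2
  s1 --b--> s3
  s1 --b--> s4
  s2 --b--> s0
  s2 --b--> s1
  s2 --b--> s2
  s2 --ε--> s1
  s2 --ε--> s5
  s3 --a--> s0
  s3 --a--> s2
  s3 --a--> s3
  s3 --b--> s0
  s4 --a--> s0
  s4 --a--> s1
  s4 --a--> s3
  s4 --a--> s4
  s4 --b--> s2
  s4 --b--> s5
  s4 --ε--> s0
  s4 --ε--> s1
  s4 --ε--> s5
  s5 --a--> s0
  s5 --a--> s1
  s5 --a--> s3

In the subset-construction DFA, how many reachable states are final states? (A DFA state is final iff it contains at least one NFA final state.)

Start state of the DFA: {s0, s1} (ε-closure of the NFA start).
{s0, s1} --a--> {s0, s1, s4, s5}  [new]
{s0, s1} --b--> {s0, s1, s2, s3, s4, s5}  [new]
{s0, s1, s4, s5} --a--> {s0, s1, s3, s4, s5}  [new]
{s0, s1, s4, s5} --b--> {s0, s1, s2, s3, s4, s5}  [seen]
{s0, s1, s2, s3, s4, s5} --a--> {s0, s1, s2, s3, s4, s5}  [seen]
{s0, s1, s2, s3, s4, s5} --b--> {s0, s1, s2, s3, s4, s5}  [seen]
{s0, s1, s3, s4, s5} --a--> {s0, s1, s2, s3, s4, s5}  [seen]
{s0, s1, s3, s4, s5} --b--> {s0, s1, s2, s3, s4, s5}  [seen]
Reachable DFA states: {s0, s1}, {s0, s1, s4, s5}, {s0, s1, s2, s3, s4, s5}, {s0, s1, s3, s4, s5}.
Accepting DFA states (contain an NFA accepting state): {s0, s1}, {s0, s1, s4, s5}, {s0, s1, s2, s3, s4, s5}, {s0, s1, s3, s4, s5}.

4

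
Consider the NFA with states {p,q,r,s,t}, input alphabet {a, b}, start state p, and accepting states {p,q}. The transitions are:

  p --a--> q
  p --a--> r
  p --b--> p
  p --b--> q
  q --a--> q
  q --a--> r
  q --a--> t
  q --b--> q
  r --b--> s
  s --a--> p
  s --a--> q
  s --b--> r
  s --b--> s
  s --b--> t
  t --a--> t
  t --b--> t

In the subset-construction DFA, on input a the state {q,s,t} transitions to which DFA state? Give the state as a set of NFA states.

δ(q,a) = {q,r,t}; δ(s,a) = {p,q}; δ(t,a) = {t}.
Union: {p,q,r,t}.

{p,q,r,t}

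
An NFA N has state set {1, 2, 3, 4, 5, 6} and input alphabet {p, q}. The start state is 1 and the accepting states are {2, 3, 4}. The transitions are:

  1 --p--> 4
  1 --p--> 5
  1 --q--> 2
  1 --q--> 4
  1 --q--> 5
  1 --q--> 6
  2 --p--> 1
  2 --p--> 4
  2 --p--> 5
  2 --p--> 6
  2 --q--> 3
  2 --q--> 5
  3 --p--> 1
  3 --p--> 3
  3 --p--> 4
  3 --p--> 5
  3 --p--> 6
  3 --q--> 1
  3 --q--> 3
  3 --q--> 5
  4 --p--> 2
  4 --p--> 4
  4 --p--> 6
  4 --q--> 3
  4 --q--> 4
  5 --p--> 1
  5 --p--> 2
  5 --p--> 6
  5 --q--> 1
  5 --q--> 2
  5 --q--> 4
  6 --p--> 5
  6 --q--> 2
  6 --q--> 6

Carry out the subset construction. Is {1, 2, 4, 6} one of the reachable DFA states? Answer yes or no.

yes

Start state of the DFA: {1}.
{1} --p--> {4, 5}  [new]
{1} --q--> {2, 4, 5, 6}  [new]
{4, 5} --p--> {1, 2, 4, 6}  [new]
{4, 5} --q--> {1, 2, 3, 4}  [new]
{2, 4, 5, 6} --p--> {1, 2, 4, 5, 6}  [new]
{2, 4, 5, 6} --q--> {1, 2, 3, 4, 5, 6}  [new]
{1, 2, 4, 6} --p--> {1, 2, 4, 5, 6}  [seen]
{1, 2, 4, 6} --q--> {2, 3, 4, 5, 6}  [new]
{1, 2, 3, 4} --p--> {1, 2, 3, 4, 5, 6}  [seen]
{1, 2, 3, 4} --q--> {1, 2, 3, 4, 5, 6}  [seen]
{1, 2, 4, 5, 6} --p--> {1, 2, 4, 5, 6}  [seen]
{1, 2, 4, 5, 6} --q--> {1, 2, 3, 4, 5, 6}  [seen]
{1, 2, 3, 4, 5, 6} --p--> {1, 2, 3, 4, 5, 6}  [seen]
{1, 2, 3, 4, 5, 6} --q--> {1, 2, 3, 4, 5, 6}  [seen]
{2, 3, 4, 5, 6} --p--> {1, 2, 3, 4, 5, 6}  [seen]
{2, 3, 4, 5, 6} --q--> {1, 2, 3, 4, 5, 6}  [seen]
Reachable DFA states: {1}, {4, 5}, {2, 4, 5, 6}, {1, 2, 4, 6}, {1, 2, 3, 4}, {1, 2, 4, 5, 6}, {1, 2, 3, 4, 5, 6}, {2, 3, 4, 5, 6}.
{1, 2, 4, 6} is among them.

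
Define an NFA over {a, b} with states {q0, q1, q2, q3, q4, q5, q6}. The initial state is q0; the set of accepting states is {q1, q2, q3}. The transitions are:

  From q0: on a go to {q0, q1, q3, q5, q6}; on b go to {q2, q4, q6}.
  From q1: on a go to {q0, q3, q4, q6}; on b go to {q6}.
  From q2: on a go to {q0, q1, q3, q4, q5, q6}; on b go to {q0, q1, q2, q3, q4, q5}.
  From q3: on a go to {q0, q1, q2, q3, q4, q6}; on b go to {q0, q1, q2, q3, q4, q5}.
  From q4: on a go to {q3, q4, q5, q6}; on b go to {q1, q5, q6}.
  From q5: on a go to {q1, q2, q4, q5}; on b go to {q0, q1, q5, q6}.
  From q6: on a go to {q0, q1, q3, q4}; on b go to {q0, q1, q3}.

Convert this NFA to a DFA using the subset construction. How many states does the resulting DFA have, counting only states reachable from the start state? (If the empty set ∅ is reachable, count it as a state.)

5

Start state of the DFA: {q0}.
{q0} --a--> {q0, q1, q3, q5, q6}  [new]
{q0} --b--> {q2, q4, q6}  [new]
{q0, q1, q3, q5, q6} --a--> {q0, q1, q2, q3, q4, q5, q6}  [new]
{q0, q1, q3, q5, q6} --b--> {q0, q1, q2, q3, q4, q5, q6}  [seen]
{q2, q4, q6} --a--> {q0, q1, q3, q4, q5, q6}  [new]
{q2, q4, q6} --b--> {q0, q1, q2, q3, q4, q5, q6}  [seen]
{q0, q1, q2, q3, q4, q5, q6} --a--> {q0, q1, q2, q3, q4, q5, q6}  [seen]
{q0, q1, q2, q3, q4, q5, q6} --b--> {q0, q1, q2, q3, q4, q5, q6}  [seen]
{q0, q1, q3, q4, q5, q6} --a--> {q0, q1, q2, q3, q4, q5, q6}  [seen]
{q0, q1, q3, q4, q5, q6} --b--> {q0, q1, q2, q3, q4, q5, q6}  [seen]
Reachable DFA states: {q0}, {q0, q1, q3, q5, q6}, {q2, q4, q6}, {q0, q1, q2, q3, q4, q5, q6}, {q0, q1, q3, q4, q5, q6}.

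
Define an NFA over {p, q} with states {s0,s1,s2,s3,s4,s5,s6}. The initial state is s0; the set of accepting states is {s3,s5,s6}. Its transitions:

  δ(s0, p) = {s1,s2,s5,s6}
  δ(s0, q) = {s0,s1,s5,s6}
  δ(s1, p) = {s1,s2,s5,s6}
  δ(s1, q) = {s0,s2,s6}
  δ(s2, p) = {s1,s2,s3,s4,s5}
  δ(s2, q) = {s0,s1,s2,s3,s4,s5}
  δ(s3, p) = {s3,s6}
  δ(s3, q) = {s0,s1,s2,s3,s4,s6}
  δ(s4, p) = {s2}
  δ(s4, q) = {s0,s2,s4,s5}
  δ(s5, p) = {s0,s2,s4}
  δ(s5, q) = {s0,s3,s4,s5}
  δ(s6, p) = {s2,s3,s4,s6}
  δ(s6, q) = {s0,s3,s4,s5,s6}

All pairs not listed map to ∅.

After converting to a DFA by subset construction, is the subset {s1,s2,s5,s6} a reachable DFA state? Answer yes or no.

yes

Start state of the DFA: {s0}.
{s0} --p--> {s1,s2,s5,s6}  [new]
{s0} --q--> {s0,s1,s5,s6}  [new]
{s1,s2,s5,s6} --p--> {s0,s1,s2,s3,s4,s5,s6}  [new]
{s1,s2,s5,s6} --q--> {s0,s1,s2,s3,s4,s5,s6}  [seen]
{s0,s1,s5,s6} --p--> {s0,s1,s2,s3,s4,s5,s6}  [seen]
{s0,s1,s5,s6} --q--> {s0,s1,s2,s3,s4,s5,s6}  [seen]
{s0,s1,s2,s3,s4,s5,s6} --p--> {s0,s1,s2,s3,s4,s5,s6}  [seen]
{s0,s1,s2,s3,s4,s5,s6} --q--> {s0,s1,s2,s3,s4,s5,s6}  [seen]
Reachable DFA states: {s0}, {s1,s2,s5,s6}, {s0,s1,s5,s6}, {s0,s1,s2,s3,s4,s5,s6}.
{s1,s2,s5,s6} is among them.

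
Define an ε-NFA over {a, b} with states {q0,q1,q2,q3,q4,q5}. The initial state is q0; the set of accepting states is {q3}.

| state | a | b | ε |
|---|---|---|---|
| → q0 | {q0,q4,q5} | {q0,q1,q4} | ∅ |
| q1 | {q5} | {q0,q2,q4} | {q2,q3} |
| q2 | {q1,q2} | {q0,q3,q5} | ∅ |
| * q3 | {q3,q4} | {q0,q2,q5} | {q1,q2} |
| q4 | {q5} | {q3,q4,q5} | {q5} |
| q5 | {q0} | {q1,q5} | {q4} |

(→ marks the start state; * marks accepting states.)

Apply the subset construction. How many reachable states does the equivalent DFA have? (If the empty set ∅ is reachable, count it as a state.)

3

Start state of the DFA: {q0} (ε-closure of the NFA start).
{q0} --a--> {q0,q4,q5}  [new]
{q0} --b--> {q0,q1,q2,q3,q4,q5}  [new]
{q0,q4,q5} --a--> {q0,q4,q5}  [seen]
{q0,q4,q5} --b--> {q0,q1,q2,q3,q4,q5}  [seen]
{q0,q1,q2,q3,q4,q5} --a--> {q0,q1,q2,q3,q4,q5}  [seen]
{q0,q1,q2,q3,q4,q5} --b--> {q0,q1,q2,q3,q4,q5}  [seen]
Reachable DFA states: {q0}, {q0,q4,q5}, {q0,q1,q2,q3,q4,q5}.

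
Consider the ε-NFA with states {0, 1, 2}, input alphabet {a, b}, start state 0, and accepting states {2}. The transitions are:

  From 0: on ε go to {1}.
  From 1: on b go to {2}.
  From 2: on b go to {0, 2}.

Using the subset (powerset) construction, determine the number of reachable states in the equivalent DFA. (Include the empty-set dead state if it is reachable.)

4

Start state of the DFA: {0, 1} (ε-closure of the NFA start).
{0, 1} --a--> ∅  [new]
{0, 1} --b--> {2}  [new]
∅ --a--> ∅  [seen]
∅ --b--> ∅  [seen]
{2} --a--> ∅  [seen]
{2} --b--> {0, 1, 2}  [new]
{0, 1, 2} --a--> ∅  [seen]
{0, 1, 2} --b--> {0, 1, 2}  [seen]
Reachable DFA states: {0, 1}, ∅, {2}, {0, 1, 2}.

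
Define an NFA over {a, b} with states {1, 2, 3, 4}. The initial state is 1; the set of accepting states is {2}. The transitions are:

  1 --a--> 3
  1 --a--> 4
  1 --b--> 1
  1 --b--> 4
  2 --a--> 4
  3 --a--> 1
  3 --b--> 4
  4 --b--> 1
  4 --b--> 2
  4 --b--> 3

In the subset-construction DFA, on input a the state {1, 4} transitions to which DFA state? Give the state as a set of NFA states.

δ(1,a) = {3, 4}; δ(4,a) = ∅.
Union: {3, 4}.

{3, 4}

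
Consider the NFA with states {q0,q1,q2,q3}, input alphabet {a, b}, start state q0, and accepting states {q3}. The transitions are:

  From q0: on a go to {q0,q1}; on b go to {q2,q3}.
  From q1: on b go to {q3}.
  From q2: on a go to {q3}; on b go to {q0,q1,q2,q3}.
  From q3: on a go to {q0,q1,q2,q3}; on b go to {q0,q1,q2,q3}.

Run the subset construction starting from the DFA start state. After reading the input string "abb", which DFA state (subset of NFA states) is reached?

Start: {q0}.
δ(q0,a) = {q0,q1}.
Union: {q0,q1}.
After a: {q0,q1}.
δ(q0,b) = {q2,q3}; δ(q1,b) = {q3}.
Union: {q2,q3}.
After b: {q2,q3}.
δ(q2,b) = {q0,q1,q2,q3}; δ(q3,b) = {q0,q1,q2,q3}.
Union: {q0,q1,q2,q3}.
After b: {q0,q1,q2,q3}.

{q0,q1,q2,q3}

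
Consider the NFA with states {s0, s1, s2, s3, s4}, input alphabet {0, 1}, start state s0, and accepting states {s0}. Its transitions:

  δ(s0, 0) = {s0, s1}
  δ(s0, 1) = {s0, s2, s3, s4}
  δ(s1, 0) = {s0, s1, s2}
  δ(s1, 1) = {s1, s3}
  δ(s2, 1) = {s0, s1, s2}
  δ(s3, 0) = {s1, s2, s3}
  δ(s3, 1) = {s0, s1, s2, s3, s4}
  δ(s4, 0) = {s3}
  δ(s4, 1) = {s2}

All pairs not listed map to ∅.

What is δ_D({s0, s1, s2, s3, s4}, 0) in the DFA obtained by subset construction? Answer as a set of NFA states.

δ(s0,0) = {s0, s1}; δ(s1,0) = {s0, s1, s2}; δ(s2,0) = ∅; δ(s3,0) = {s1, s2, s3}; δ(s4,0) = {s3}.
Union: {s0, s1, s2, s3}.

{s0, s1, s2, s3}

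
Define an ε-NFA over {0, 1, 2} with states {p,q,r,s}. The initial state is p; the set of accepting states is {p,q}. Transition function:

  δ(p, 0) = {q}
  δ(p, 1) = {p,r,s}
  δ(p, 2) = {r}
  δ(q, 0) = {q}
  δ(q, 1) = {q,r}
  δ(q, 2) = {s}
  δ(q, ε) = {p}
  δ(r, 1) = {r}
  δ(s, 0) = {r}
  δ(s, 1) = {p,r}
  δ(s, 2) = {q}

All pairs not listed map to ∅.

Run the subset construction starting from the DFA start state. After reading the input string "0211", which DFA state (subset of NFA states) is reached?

Start: {p}.
δ(p,0) = {q}.
Union: {q}.
ε-closure gives {p,q}.
After 0: {p,q}.
δ(p,2) = {r}; δ(q,2) = {s}.
Union: {r,s}.
After 2: {r,s}.
δ(r,1) = {r}; δ(s,1) = {p,r}.
Union: {p,r}.
After 1: {p,r}.
δ(p,1) = {p,r,s}; δ(r,1) = {r}.
Union: {p,r,s}.
After 1: {p,r,s}.

{p,r,s}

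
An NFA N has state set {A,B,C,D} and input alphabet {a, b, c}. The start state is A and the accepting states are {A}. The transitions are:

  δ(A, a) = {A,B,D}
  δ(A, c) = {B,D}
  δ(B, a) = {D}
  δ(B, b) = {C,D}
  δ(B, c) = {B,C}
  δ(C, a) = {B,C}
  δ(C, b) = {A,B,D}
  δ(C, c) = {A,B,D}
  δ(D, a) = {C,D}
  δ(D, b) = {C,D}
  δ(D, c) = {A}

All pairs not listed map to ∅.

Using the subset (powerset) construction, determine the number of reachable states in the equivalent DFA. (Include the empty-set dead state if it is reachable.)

Start state of the DFA: {A}.
{A} --a--> {A,B,D}  [new]
{A} --b--> ∅  [new]
{A} --c--> {B,D}  [new]
{A,B,D} --a--> {A,B,C,D}  [new]
{A,B,D} --b--> {C,D}  [new]
{A,B,D} --c--> {A,B,C,D}  [seen]
∅ --a--> ∅  [seen]
∅ --b--> ∅  [seen]
∅ --c--> ∅  [seen]
{B,D} --a--> {C,D}  [seen]
{B,D} --b--> {C,D}  [seen]
{B,D} --c--> {A,B,C}  [new]
{A,B,C,D} --a--> {A,B,C,D}  [seen]
{A,B,C,D} --b--> {A,B,C,D}  [seen]
{A,B,C,D} --c--> {A,B,C,D}  [seen]
{C,D} --a--> {B,C,D}  [new]
{C,D} --b--> {A,B,C,D}  [seen]
{C,D} --c--> {A,B,D}  [seen]
{A,B,C} --a--> {A,B,C,D}  [seen]
{A,B,C} --b--> {A,B,C,D}  [seen]
{A,B,C} --c--> {A,B,C,D}  [seen]
{B,C,D} --a--> {B,C,D}  [seen]
{B,C,D} --b--> {A,B,C,D}  [seen]
{B,C,D} --c--> {A,B,C,D}  [seen]
Reachable DFA states: {A}, {A,B,D}, ∅, {B,D}, {A,B,C,D}, {C,D}, {A,B,C}, {B,C,D}.

8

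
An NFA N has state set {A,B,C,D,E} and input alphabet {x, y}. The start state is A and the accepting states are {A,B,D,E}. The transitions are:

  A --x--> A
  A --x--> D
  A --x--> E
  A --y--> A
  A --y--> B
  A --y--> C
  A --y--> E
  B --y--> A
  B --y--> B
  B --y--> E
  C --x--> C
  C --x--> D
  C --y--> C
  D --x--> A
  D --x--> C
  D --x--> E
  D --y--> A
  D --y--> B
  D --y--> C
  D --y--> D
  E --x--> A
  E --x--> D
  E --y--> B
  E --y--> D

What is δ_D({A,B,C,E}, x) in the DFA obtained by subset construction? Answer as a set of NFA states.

{A,C,D,E}

δ(A,x) = {A,D,E}; δ(B,x) = ∅; δ(C,x) = {C,D}; δ(E,x) = {A,D}.
Union: {A,C,D,E}.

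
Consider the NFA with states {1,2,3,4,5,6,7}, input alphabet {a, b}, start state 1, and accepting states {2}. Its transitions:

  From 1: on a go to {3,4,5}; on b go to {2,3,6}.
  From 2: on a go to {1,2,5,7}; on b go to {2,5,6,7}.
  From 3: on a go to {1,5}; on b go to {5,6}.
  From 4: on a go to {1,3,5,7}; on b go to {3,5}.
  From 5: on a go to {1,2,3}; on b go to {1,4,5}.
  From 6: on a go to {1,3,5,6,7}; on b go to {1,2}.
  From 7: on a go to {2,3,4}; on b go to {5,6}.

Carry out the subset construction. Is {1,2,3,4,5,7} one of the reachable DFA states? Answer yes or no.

Start state of the DFA: {1}.
{1} --a--> {3,4,5}  [new]
{1} --b--> {2,3,6}  [new]
{3,4,5} --a--> {1,2,3,5,7}  [new]
{3,4,5} --b--> {1,3,4,5,6}  [new]
{2,3,6} --a--> {1,2,3,5,6,7}  [new]
{2,3,6} --b--> {1,2,5,6,7}  [new]
{1,2,3,5,7} --a--> {1,2,3,4,5,7}  [new]
{1,2,3,5,7} --b--> {1,2,3,4,5,6,7}  [new]
{1,3,4,5,6} --a--> {1,2,3,4,5,6,7}  [seen]
{1,3,4,5,6} --b--> {1,2,3,4,5,6}  [new]
{1,2,3,5,6,7} --a--> {1,2,3,4,5,6,7}  [seen]
{1,2,3,5,6,7} --b--> {1,2,3,4,5,6,7}  [seen]
{1,2,5,6,7} --a--> {1,2,3,4,5,6,7}  [seen]
{1,2,5,6,7} --b--> {1,2,3,4,5,6,7}  [seen]
{1,2,3,4,5,7} --a--> {1,2,3,4,5,7}  [seen]
{1,2,3,4,5,7} --b--> {1,2,3,4,5,6,7}  [seen]
{1,2,3,4,5,6,7} --a--> {1,2,3,4,5,6,7}  [seen]
{1,2,3,4,5,6,7} --b--> {1,2,3,4,5,6,7}  [seen]
{1,2,3,4,5,6} --a--> {1,2,3,4,5,6,7}  [seen]
{1,2,3,4,5,6} --b--> {1,2,3,4,5,6,7}  [seen]
Reachable DFA states: {1}, {3,4,5}, {2,3,6}, {1,2,3,5,7}, {1,3,4,5,6}, {1,2,3,5,6,7}, {1,2,5,6,7}, {1,2,3,4,5,7}, {1,2,3,4,5,6,7}, {1,2,3,4,5,6}.
{1,2,3,4,5,7} is among them.

yes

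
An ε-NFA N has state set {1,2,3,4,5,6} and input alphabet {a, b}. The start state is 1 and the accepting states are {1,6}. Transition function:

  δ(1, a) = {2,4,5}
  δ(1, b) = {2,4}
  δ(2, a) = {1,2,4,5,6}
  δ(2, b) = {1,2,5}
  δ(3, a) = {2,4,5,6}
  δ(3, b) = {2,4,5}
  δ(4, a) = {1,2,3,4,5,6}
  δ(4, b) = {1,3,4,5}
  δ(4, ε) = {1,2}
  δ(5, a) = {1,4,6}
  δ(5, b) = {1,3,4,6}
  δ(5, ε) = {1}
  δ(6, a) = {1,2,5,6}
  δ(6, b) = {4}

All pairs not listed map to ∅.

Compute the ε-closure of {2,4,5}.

{1,2,4,5}

Begin with {2,4,5}.
4 →ε {1,2}; add 1.
ε-closure = {1,2,4,5}.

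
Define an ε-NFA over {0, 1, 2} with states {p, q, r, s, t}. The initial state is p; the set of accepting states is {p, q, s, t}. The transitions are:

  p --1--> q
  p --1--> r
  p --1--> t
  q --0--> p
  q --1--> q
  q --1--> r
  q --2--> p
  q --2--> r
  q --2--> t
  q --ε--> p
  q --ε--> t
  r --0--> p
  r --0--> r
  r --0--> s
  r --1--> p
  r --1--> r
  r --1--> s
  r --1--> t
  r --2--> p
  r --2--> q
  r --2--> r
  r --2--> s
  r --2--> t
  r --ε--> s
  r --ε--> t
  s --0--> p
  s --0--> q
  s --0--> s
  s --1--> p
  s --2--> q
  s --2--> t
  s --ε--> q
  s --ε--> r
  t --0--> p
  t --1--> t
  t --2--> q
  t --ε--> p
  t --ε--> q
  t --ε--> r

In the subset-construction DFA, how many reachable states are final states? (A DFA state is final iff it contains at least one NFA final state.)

Start state of the DFA: {p} (ε-closure of the NFA start).
{p} --0--> ∅  [new]
{p} --1--> {p, q, r, s, t}  [new]
{p} --2--> ∅  [seen]
∅ --0--> ∅  [seen]
∅ --1--> ∅  [seen]
∅ --2--> ∅  [seen]
{p, q, r, s, t} --0--> {p, q, r, s, t}  [seen]
{p, q, r, s, t} --1--> {p, q, r, s, t}  [seen]
{p, q, r, s, t} --2--> {p, q, r, s, t}  [seen]
Reachable DFA states: {p}, ∅, {p, q, r, s, t}.
Accepting DFA states (contain an NFA accepting state): {p}, {p, q, r, s, t}.

2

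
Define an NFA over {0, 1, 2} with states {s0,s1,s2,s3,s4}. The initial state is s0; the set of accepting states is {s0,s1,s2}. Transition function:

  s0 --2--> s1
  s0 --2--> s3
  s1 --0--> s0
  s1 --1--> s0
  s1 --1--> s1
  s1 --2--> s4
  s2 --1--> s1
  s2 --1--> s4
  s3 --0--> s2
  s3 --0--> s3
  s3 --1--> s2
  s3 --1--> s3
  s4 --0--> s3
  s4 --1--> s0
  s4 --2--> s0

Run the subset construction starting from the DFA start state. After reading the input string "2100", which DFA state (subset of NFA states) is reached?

Start: {s0}.
δ(s0,2) = {s1,s3}.
Union: {s1,s3}.
After 2: {s1,s3}.
δ(s1,1) = {s0,s1}; δ(s3,1) = {s2,s3}.
Union: {s0,s1,s2,s3}.
After 1: {s0,s1,s2,s3}.
δ(s0,0) = ∅; δ(s1,0) = {s0}; δ(s2,0) = ∅; δ(s3,0) = {s2,s3}.
Union: {s0,s2,s3}.
After 0: {s0,s2,s3}.
δ(s0,0) = ∅; δ(s2,0) = ∅; δ(s3,0) = {s2,s3}.
Union: {s2,s3}.
After 0: {s2,s3}.

{s2,s3}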